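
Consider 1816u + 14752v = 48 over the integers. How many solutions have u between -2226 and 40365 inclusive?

gcd(14752, 1816) = 8  (14752 = 8×1816 + 224, 1816 = 8×224 + 24, 224 = 9×24 + 8, 24 = 3×8).
Back-substituting, 1816×(-593) + 14752×(73) = 8.
Scale by 6: particular solution (-3558, 438); reduce u mod 1844: (130, -16).
General solution: u = 130 + 1844t, v = -16 - 227t for integer t.
-2226 ≤ 130 + 1844t ≤ 40365 gives t ∈ [-1, 21], which is 23 values.

23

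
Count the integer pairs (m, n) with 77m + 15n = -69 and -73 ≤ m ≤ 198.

gcd(77, 15) = 1  (77 = 5*15 + 2, 15 = 7*2 + 1, 2 = 2*1).
Back-substituting, 77*(-7) + 15*(36) = 1.
Scale by -69: particular solution (483, -2484); reduce m mod 15: (3, -20).
General solution: m = 3 + 15t, n = -20 - 77t for integer t.
-73 ≤ 3 + 15t ≤ 198 gives t ∈ [-5, 13], which is 19 values.

19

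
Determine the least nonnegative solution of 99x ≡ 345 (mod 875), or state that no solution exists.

30

gcd(875, 99):
  875 = 8×99 + 83
  99 = 1×83 + 16
  83 = 5×16 + 3
  16 = 5×3 + 1
  3 = 3×1
so gcd(875, 99) = 1.
1 divides 345, so solutions exist.
Back-substitute for Bézout coefficients:
  1 = 16 - 5×3
  ... = 99×(274) + 875×(-31)
So 99×(274) ≡ 1 (mod 875); multiply by 345: x ≡ 94530 (mod 875).
Smallest nonnegative: x = 94530 mod 875 = 30.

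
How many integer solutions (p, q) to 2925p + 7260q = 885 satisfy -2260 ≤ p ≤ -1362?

2

gcd(7260, 2925) = 15  (7260 = 2·2925 + 1410, 2925 = 2·1410 + 105, 1410 = 13·105 + 45, 105 = 2·45 + 15, 45 = 3·15).
Back-substituting, 2925·(139) + 7260·(-56) = 15.
Scale by 59: particular solution (8201, -3304); reduce p mod 484: (457, -184).
General solution: p = 457 + 484t, q = -184 - 195t for integer t.
-2260 ≤ 457 + 484t ≤ -1362 gives t ∈ [-5, -4], which is 2 values.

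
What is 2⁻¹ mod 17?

gcd(17, 2) = 1.
By Bézout, 2*(-8) + 17*(1) = 1.
So 2*-8 ≡ 1 (mod 17), and -8 mod 17 = 9.

9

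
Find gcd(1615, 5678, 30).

1

gcd(5678, 1615) = 17  (5678 = 3*1615 + 833, 1615 = 1*833 + 782, 833 = 1*782 + 51, 782 = 15*51 + 17, 51 = 3*17).
gcd(17, 30) = 1.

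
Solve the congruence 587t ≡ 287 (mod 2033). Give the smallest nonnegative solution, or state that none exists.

94

gcd(2033, 587) = 1.
1 divides 287, so solutions exist.
By Bézout, 587*(142) + 2033*(-41) = 1.
So 587*(142) ≡ 1 (mod 2033); multiply by 287: t ≡ 40754 (mod 2033).
Smallest nonnegative: t = 40754 mod 2033 = 94.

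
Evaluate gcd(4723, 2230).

gcd(4723, 2230):
  4723 = 2*2230 + 263
  2230 = 8*263 + 126
  263 = 2*126 + 11
  126 = 11*11 + 5
  11 = 2*5 + 1
  5 = 5*1
so gcd(4723, 2230) = 1.

1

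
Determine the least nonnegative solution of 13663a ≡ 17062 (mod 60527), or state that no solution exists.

5902

gcd(60527, 13663):
  60527 = 4×13663 + 5875
  13663 = 2×5875 + 1913
  5875 = 3×1913 + 136
  1913 = 14×136 + 9
  136 = 15×9 + 1
  9 = 9×1
so gcd(60527, 13663) = 1.
1 divides 17062, so solutions exist.
Back-substitute for Bézout coefficients:
  1 = 136 - 15×9
  ... = 13663×(-6676) + 60527×(1507)
So 13663×(-6676) ≡ 1 (mod 60527); multiply by 17062: a ≡ -113905912 (mod 60527).
Smallest nonnegative: a = -113905912 mod 60527 = 5902.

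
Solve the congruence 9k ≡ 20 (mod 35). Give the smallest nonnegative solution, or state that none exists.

10

gcd(35, 9) = 1  (35 = 3*9 + 8, 9 = 1*8 + 1, 8 = 8*1).
1 divides 20, so solutions exist.
Back-substituting, 9*(4) + 35*(-1) = 1.
So 9*(4) ≡ 1 (mod 35); multiply by 20: k ≡ 80 (mod 35).
Smallest nonnegative: k = 80 mod 35 = 10.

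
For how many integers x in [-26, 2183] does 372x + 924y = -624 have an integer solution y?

gcd(924, 372):
  924 = 2·372 + 180
  372 = 2·180 + 12
  180 = 15·12
so gcd(924, 372) = 12.
Back-substitute for Bézout coefficients:
  12 = 372 - 2·180
  ... = 372·(5) + 924·(-2)
Scale by -52: particular solution (-260, 104); reduce x mod 77: (48, -20).
General solution: x = 48 + 77t, y = -20 - 31t for integer t.
-26 ≤ 48 + 77t ≤ 2183 gives t ∈ [0, 27], which is 28 values.

28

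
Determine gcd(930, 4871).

gcd(4871, 930) = 1  (4871 = 5×930 + 221, 930 = 4×221 + 46, 221 = 4×46 + 37, 46 = 1×37 + 9, 37 = 4×9 + 1, 9 = 9×1).

1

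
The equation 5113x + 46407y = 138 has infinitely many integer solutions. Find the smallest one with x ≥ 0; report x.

43548

gcd(46407, 5113):
  46407 = 9×5113 + 390
  5113 = 13×390 + 43
  390 = 9×43 + 3
  43 = 14×3 + 1
  3 = 3×1
so gcd(46407, 5113) = 1.
1 divides 138, so solutions exist.
Back-substitute for Bézout coefficients:
  1 = 43 - 14×3
  ... = 5113×(15112) + 46407×(-1665)
Scale by 138/1 = 138: (x₀, y₀) = (2085456, -229770).
General solution: x = 2085456 + 46407t, y = -229770 - 5113t for integer t.
x ≥ 0: smallest is 2085456 mod 46407 = 43548 (at t = -44), with y = -4798.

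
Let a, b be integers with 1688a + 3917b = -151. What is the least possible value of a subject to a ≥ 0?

gcd(3917, 1688) = 1  (3917 = 2·1688 + 541, 1688 = 3·541 + 65, 541 = 8·65 + 21, 65 = 3·21 + 2, 21 = 10·2 + 1, 2 = 2·1).
1 divides -151, so solutions exist.
Back-substituting, 1688·(-1868) + 3917·(805) = 1.
Scale by -151/1 = -151: (a₀, b₀) = (282068, -121555).
General solution: a = 282068 + 3917t, b = -121555 - 1688t for integer t.
a ≥ 0: smallest is 282068 mod 3917 = 44 (at t = -72), with b = -19.

44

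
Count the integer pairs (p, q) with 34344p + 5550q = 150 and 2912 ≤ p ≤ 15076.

gcd(34344, 5550) = 6  (34344 = 6·5550 + 1044, 5550 = 5·1044 + 330, 1044 = 3·330 + 54, 330 = 6·54 + 6, 54 = 9·6).
Back-substituting, 34344·(-101) + 5550·(625) = 6.
Scale by 25: particular solution (-2525, 15625); reduce p mod 925: (250, -1547).
General solution: p = 250 + 925t, q = -1547 - 5724t for integer t.
2912 ≤ 250 + 925t ≤ 15076 gives t ∈ [3, 16], which is 14 values.

14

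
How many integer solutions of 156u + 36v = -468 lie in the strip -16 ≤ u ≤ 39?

gcd(156, 36) = 12.
By Bézout, 156*(1) + 36*(-4) = 12.
Particular solution: (0, -13).
General solution: u = 0 + 3t, v = -13 - 13t for integer t.
-16 ≤ 0 + 3t ≤ 39 gives t ∈ [-5, 13], which is 19 values.

19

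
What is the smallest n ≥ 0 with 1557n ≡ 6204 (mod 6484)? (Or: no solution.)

1828

gcd(6484, 1557):
  6484 = 4*1557 + 256
  1557 = 6*256 + 21
  256 = 12*21 + 4
  21 = 5*4 + 1
  4 = 4*1
so gcd(6484, 1557) = 1.
1 divides 6204, so solutions exist.
Back-substitute for Bézout coefficients:
  1 = 21 - 5*4
  ... = 1557*(1545) + 6484*(-371)
So 1557*(1545) ≡ 1 (mod 6484); multiply by 6204: n ≡ 9585180 (mod 6484).
Smallest nonnegative: n = 9585180 mod 6484 = 1828.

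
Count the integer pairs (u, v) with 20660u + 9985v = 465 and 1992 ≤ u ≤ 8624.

gcd(20660, 9985) = 5  (20660 = 2×9985 + 690, 9985 = 14×690 + 325, 690 = 2×325 + 40, 325 = 8×40 + 5, 40 = 8×5).
Back-substituting, 20660×(-246) + 9985×(509) = 5.
Scale by 93: particular solution (-22878, 47337); reduce u mod 1997: (1086, -2247).
General solution: u = 1086 + 1997t, v = -2247 - 4132t for integer t.
1992 ≤ 1086 + 1997t ≤ 8624 gives t ∈ [1, 3], which is 3 values.

3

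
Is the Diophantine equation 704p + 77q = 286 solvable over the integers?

gcd(704, 77) = 11.
11 divides 286, so integer solutions exist.

yes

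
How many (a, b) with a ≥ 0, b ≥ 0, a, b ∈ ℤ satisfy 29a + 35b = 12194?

gcd(35, 29):
  35 = 1*29 + 6
  29 = 4*6 + 5
  6 = 1*5 + 1
  5 = 5*1
so gcd(35, 29) = 1.
Back-substitute for Bézout coefficients:
  1 = 6 - 1*5
  ... = 29*(-6) + 35*(5)
Scale by 12194: one solution is (-73164, 60970). Reduce a mod 35: (21, 331).
General: a = 21 + 35t, b = 331 - 29t.
a ≥ 0 ⇒ t ≥ 0; b ≥ 0 ⇒ t ≤ 11. So t ∈ [0, 11]: 12 solutions.

12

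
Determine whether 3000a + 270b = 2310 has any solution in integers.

yes

gcd(3000, 270) = 30  (3000 = 11*270 + 30, 270 = 9*30).
30 divides 2310, so integer solutions exist.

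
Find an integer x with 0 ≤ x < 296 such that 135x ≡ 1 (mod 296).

gcd(296, 135):
  296 = 2*135 + 26
  135 = 5*26 + 5
  26 = 5*5 + 1
  5 = 5*1
so gcd(296, 135) = 1.
Back-substitute for Bézout coefficients:
  1 = 26 - 5*5
  ... = 135*(-57) + 296*(26)
So 135*-57 ≡ 1 (mod 296), and -57 mod 296 = 239.

239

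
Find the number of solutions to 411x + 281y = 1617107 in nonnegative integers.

gcd(411, 281) = 1  (411 = 1×281 + 130, 281 = 2×130 + 21, 130 = 6×21 + 4, 21 = 5×4 + 1, 4 = 4×1).
Back-substituting, 411×(-67) + 281×(98) = 1.
Scale by 1617107: one solution is (-108346169, 158476486). Reduce x mod 281: (125, 5572).
General: x = 125 + 281t, y = 5572 - 411t.
x ≥ 0 ⇒ t ≥ 0; y ≥ 0 ⇒ t ≤ 13. So t ∈ [0, 13]: 14 solutions.

14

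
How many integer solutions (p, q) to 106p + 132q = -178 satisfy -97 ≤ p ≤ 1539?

gcd(132, 106) = 2.
By Bézout, 106·(5) + 132·(-4) = 2.
Particular solution: (17, -15).
General solution: p = 17 + 66t, q = -15 - 53t for integer t.
-97 ≤ 17 + 66t ≤ 1539 gives t ∈ [-1, 23], which is 25 values.

25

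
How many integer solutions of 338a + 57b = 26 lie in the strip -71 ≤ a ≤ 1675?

31

gcd(338, 57) = 1  (338 = 5·57 + 53, 57 = 1·53 + 4, 53 = 13·4 + 1, 4 = 4·1).
Back-substituting, 338·(14) + 57·(-83) = 1.
Scale by 26: particular solution (364, -2158); reduce a mod 57: (22, -130).
General solution: a = 22 + 57t, b = -130 - 338t for integer t.
-71 ≤ 22 + 57t ≤ 1675 gives t ∈ [-1, 29], which is 31 values.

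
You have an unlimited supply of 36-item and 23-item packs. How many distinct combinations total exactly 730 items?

Need nonnegative integers with 36j + 23k = 730.
gcd(36, 23) = 1, and 36·(-7) + 23·(11) = 1.
So (j₀, k₀) = (-5110, 8030); general j = -5110 + 23t, k = 8030 - 36t.
j ≥ 0 ⇒ t ≥ 223; k ≥ 0 ⇒ t ≤ 223. That's 1 value of t.

1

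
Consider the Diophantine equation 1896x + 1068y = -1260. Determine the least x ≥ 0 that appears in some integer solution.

72

gcd(1896, 1068) = 12  (1896 = 1×1068 + 828, 1068 = 1×828 + 240, 828 = 3×240 + 108, 240 = 2×108 + 24, 108 = 4×24 + 12, 24 = 2×12).
12 divides -1260, so solutions exist.
Back-substituting, 1896×(40) + 1068×(-71) = 12.
Scale by -1260/12 = -105: (x₀, y₀) = (-4200, 7455).
General solution: x = -4200 + 89t, y = 7455 - 158t for integer t.
x ≥ 0: smallest is -4200 mod 89 = 72 (at t = 48), with y = -129.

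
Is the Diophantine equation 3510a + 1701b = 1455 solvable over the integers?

gcd(3510, 1701):
  3510 = 2·1701 + 108
  1701 = 15·108 + 81
  108 = 1·81 + 27
  81 = 3·27
so gcd(3510, 1701) = 27.
27 does not divide 1455 (remainder 24), so no integer solutions.

no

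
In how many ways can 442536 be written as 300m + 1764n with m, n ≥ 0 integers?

10

gcd(1764, 300) = 12  (1764 = 5×300 + 264, 300 = 1×264 + 36, 264 = 7×36 + 12, 36 = 3×12).
Back-substituting, 300×(-47) + 1764×(8) = 12.
Scale by 36878: one solution is (-1733266, 295024). Reduce m mod 147: (11, 249).
General: m = 11 + 147t, n = 249 - 25t.
m ≥ 0 ⇒ t ≥ 0; n ≥ 0 ⇒ t ≤ 9. So t ∈ [0, 9]: 10 solutions.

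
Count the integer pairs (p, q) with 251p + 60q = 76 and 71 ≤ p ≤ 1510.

24

gcd(251, 60) = 1.
By Bézout, 251·(11) + 60·(-46) = 1.
Particular solution: (56, -233).
General solution: p = 56 + 60t, q = -233 - 251t for integer t.
71 ≤ 56 + 60t ≤ 1510 gives t ∈ [1, 24], which is 24 values.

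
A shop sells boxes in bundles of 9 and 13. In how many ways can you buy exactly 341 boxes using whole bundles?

3

Need nonnegative integers with 9j + 13k = 341.
gcd(9, 13) = 1, and 9·(3) + 13·(-2) = 1.
So (j₀, k₀) = (1023, -682); general j = 1023 + 13t, k = -682 - 9t.
j ≥ 0 ⇒ t ≥ -78; k ≥ 0 ⇒ t ≤ -76. That's 3 values of t.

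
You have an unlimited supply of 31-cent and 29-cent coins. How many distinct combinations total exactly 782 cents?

Need nonnegative integers with 31j + 29k = 782.
gcd(31, 29) = 1, and 31·(-14) + 29·(15) = 1.
So (j₀, k₀) = (-10948, 11730); general j = -10948 + 29t, k = 11730 - 31t.
j ≥ 0 ⇒ t ≥ 378; k ≥ 0 ⇒ t ≤ 378. That's 1 value of t.

1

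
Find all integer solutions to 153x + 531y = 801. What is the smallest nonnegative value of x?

gcd(531, 153) = 9.
9 divides 801, so solutions exist.
By Bézout, 153×(7) + 531×(-2) = 9.
Scale by 801/9 = 89: (x₀, y₀) = (623, -178).
General solution: x = 623 + 59t, y = -178 - 17t for integer t.
x ≥ 0: smallest is 623 mod 59 = 33 (at t = -10), with y = -8.

33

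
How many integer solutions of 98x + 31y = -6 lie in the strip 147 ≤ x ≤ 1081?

30

gcd(98, 31):
  98 = 3·31 + 5
  31 = 6·5 + 1
  5 = 5·1
so gcd(98, 31) = 1.
Back-substitute for Bézout coefficients:
  1 = 31 - 6·5
  ... = 98·(-6) + 31·(19)
Scale by -6: particular solution (36, -114); reduce x mod 31: (5, -16).
General solution: x = 5 + 31t, y = -16 - 98t for integer t.
147 ≤ 5 + 31t ≤ 1081 gives t ∈ [5, 34], which is 30 values.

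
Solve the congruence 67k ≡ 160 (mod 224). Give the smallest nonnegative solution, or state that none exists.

96

gcd(224, 67) = 1  (224 = 3·67 + 23, 67 = 2·23 + 21, 23 = 1·21 + 2, 21 = 10·2 + 1, 2 = 2·1).
1 divides 160, so solutions exist.
Back-substituting, 67·(107) + 224·(-32) = 1.
So 67·(107) ≡ 1 (mod 224); multiply by 160: k ≡ 17120 (mod 224).
Smallest nonnegative: k = 17120 mod 224 = 96.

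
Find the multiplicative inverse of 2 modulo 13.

gcd(13, 2):
  13 = 6·2 + 1
  2 = 2·1
so gcd(13, 2) = 1.
Back-substitute for Bézout coefficients:
  1 = 13 - 6·2
  ... = 2·(-6) + 13·(1)
So 2·-6 ≡ 1 (mod 13), and -6 mod 13 = 7.

7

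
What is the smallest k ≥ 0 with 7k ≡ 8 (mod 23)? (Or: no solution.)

gcd(23, 7):
  23 = 3*7 + 2
  7 = 3*2 + 1
  2 = 2*1
so gcd(23, 7) = 1.
1 divides 8, so solutions exist.
Back-substitute for Bézout coefficients:
  1 = 7 - 3*2
  ... = 7*(10) + 23*(-3)
So 7*(10) ≡ 1 (mod 23); multiply by 8: k ≡ 80 (mod 23).
Smallest nonnegative: k = 80 mod 23 = 11.

11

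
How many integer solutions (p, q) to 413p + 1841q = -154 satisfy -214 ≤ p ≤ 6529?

25

gcd(1841, 413) = 7.
By Bézout, 413×(107) + 1841×(-24) = 7.
Particular solution: (13, -3).
General solution: p = 13 + 263t, q = -3 - 59t for integer t.
-214 ≤ 13 + 263t ≤ 6529 gives t ∈ [0, 24], which is 25 values.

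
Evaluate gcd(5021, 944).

1

gcd(5021, 944) = 1  (5021 = 5·944 + 301, 944 = 3·301 + 41, 301 = 7·41 + 14, 41 = 2·14 + 13, 14 = 1·13 + 1, 13 = 13·1).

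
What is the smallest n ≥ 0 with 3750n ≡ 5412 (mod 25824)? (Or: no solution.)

2150

gcd(25824, 3750):
  25824 = 6×3750 + 3324
  3750 = 1×3324 + 426
  3324 = 7×426 + 342
  426 = 1×342 + 84
  342 = 4×84 + 6
  84 = 14×6
so gcd(25824, 3750) = 6.
6 divides 5412, so solutions exist.
Back-substitute for Bézout coefficients:
  6 = 342 - 4×84
  ... = 3750×(-303) + 25824×(44)
So 3750×(-303) ≡ 6 (mod 25824); multiply by 902: n ≡ -273306 (mod 4304).
Smallest nonnegative: n = -273306 mod 4304 = 2150.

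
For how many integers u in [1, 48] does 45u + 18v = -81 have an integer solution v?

gcd(45, 18) = 9  (45 = 2·18 + 9, 18 = 2·9).
Back-substituting, 45·(1) + 18·(-2) = 9.
Scale by -9: particular solution (-9, 18); reduce u mod 2: (1, -7).
General solution: u = 1 + 2t, v = -7 - 5t for integer t.
1 ≤ 1 + 2t ≤ 48 gives t ∈ [0, 23], which is 24 values.

24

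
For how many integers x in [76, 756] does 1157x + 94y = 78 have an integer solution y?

7

gcd(1157, 94) = 1.
By Bézout, 1157*(13) + 94*(-160) = 1.
Particular solution: (74, -910).
General solution: x = 74 + 94t, y = -910 - 1157t for integer t.
76 ≤ 74 + 94t ≤ 756 gives t ∈ [1, 7], which is 7 values.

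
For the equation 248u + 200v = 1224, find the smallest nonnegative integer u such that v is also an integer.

gcd(248, 200) = 8.
8 divides 1224, so solutions exist.
By Bézout, 248×(-4) + 200×(5) = 8.
Scale by 1224/8 = 153: (u₀, v₀) = (-612, 765).
General solution: u = -612 + 25t, v = 765 - 31t for integer t.
u ≥ 0: smallest is -612 mod 25 = 13 (at t = 25), with v = -10.

13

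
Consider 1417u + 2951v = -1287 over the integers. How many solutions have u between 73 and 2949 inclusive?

gcd(2951, 1417) = 13  (2951 = 2*1417 + 117, 1417 = 12*117 + 13, 117 = 9*13).
Back-substituting, 1417*(25) + 2951*(-12) = 13.
Scale by -99: particular solution (-2475, 1188); reduce u mod 227: (22, -11).
General solution: u = 22 + 227t, v = -11 - 109t for integer t.
73 ≤ 22 + 227t ≤ 2949 gives t ∈ [1, 12], which is 12 values.

12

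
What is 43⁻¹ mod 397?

277

gcd(397, 43):
  397 = 9×43 + 10
  43 = 4×10 + 3
  10 = 3×3 + 1
  3 = 3×1
so gcd(397, 43) = 1.
Back-substitute for Bézout coefficients:
  1 = 10 - 3×3
  ... = 43×(-120) + 397×(13)
So 43×-120 ≡ 1 (mod 397), and -120 mod 397 = 277.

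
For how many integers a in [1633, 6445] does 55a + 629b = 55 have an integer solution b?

8

gcd(629, 55) = 1  (629 = 11*55 + 24, 55 = 2*24 + 7, 24 = 3*7 + 3, 7 = 2*3 + 1, 3 = 3*1).
Back-substituting, 55*(183) + 629*(-16) = 1.
Scale by 55: particular solution (10065, -880); reduce a mod 629: (1, 0).
General solution: a = 1 + 629t, b = 0 - 55t for integer t.
1633 ≤ 1 + 629t ≤ 6445 gives t ∈ [3, 10], which is 8 values.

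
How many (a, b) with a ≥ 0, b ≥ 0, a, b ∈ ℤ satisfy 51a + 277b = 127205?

9

gcd(277, 51) = 1  (277 = 5·51 + 22, 51 = 2·22 + 7, 22 = 3·7 + 1, 7 = 7·1).
Back-substituting, 51·(-38) + 277·(7) = 1.
Scale by 127205: one solution is (-4833790, 890435). Reduce a mod 277: (137, 434).
General: a = 137 + 277t, b = 434 - 51t.
a ≥ 0 ⇒ t ≥ 0; b ≥ 0 ⇒ t ≤ 8. So t ∈ [0, 8]: 9 solutions.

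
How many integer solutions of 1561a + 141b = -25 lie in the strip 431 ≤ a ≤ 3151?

gcd(1561, 141) = 1.
By Bézout, 1561*(-14) + 141*(155) = 1.
Particular solution: (68, -753).
General solution: a = 68 + 141t, b = -753 - 1561t for integer t.
431 ≤ 68 + 141t ≤ 3151 gives t ∈ [3, 21], which is 19 values.

19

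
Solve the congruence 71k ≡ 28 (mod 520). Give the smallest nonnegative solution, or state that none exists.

gcd(520, 71) = 1.
1 divides 28, so solutions exist.
By Bézout, 71*(-249) + 520*(34) = 1.
So 71*(-249) ≡ 1 (mod 520); multiply by 28: k ≡ -6972 (mod 520).
Smallest nonnegative: k = -6972 mod 520 = 308.

308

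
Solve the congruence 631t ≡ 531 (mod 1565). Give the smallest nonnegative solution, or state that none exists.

1546

gcd(1565, 631):
  1565 = 2·631 + 303
  631 = 2·303 + 25
  303 = 12·25 + 3
  25 = 8·3 + 1
  3 = 3·1
so gcd(1565, 631) = 1.
1 divides 531, so solutions exist.
Back-substitute for Bézout coefficients:
  1 = 25 - 8·3
  ... = 631·(501) + 1565·(-202)
So 631·(501) ≡ 1 (mod 1565); multiply by 531: t ≡ 266031 (mod 1565).
Smallest nonnegative: t = 266031 mod 1565 = 1546.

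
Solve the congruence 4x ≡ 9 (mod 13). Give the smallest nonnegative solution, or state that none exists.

12

gcd(13, 4) = 1  (13 = 3·4 + 1, 4 = 4·1).
1 divides 9, so solutions exist.
Back-substituting, 4·(-3) + 13·(1) = 1.
So 4·(-3) ≡ 1 (mod 13); multiply by 9: x ≡ -27 (mod 13).
Smallest nonnegative: x = -27 mod 13 = 12.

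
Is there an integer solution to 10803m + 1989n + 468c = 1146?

gcd(10803, 1989):
  10803 = 5·1989 + 858
  1989 = 2·858 + 273
  858 = 3·273 + 39
  273 = 7·39
so gcd(10803, 1989) = 39.
gcd(39, 468) = 39.
39 does not divide 1146 (remainder 15), so no integer solutions.

no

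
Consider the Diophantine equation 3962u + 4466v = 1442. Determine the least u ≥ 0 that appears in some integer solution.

6

gcd(4466, 3962):
  4466 = 1*3962 + 504
  3962 = 7*504 + 434
  504 = 1*434 + 70
  434 = 6*70 + 14
  70 = 5*14
so gcd(4466, 3962) = 14.
14 divides 1442, so solutions exist.
Back-substitute for Bézout coefficients:
  14 = 434 - 6*70
  ... = 3962*(62) + 4466*(-55)
Scale by 1442/14 = 103: (u₀, v₀) = (6386, -5665).
General solution: u = 6386 + 319t, v = -5665 - 283t for integer t.
u ≥ 0: smallest is 6386 mod 319 = 6 (at t = -20), with v = -5.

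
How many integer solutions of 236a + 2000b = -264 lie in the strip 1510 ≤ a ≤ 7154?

gcd(2000, 236) = 4.
By Bézout, 236·(-161) + 2000·(19) = 4.
Particular solution: (126, -15).
General solution: a = 126 + 500t, b = -15 - 59t for integer t.
1510 ≤ 126 + 500t ≤ 7154 gives t ∈ [3, 14], which is 12 values.

12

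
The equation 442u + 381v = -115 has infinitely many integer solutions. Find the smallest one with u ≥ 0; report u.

gcd(442, 381):
  442 = 1×381 + 61
  381 = 6×61 + 15
  61 = 4×15 + 1
  15 = 15×1
so gcd(442, 381) = 1.
1 divides -115, so solutions exist.
Back-substitute for Bézout coefficients:
  1 = 61 - 4×15
  ... = 442×(25) + 381×(-29)
Scale by -115/1 = -115: (u₀, v₀) = (-2875, 3335).
General solution: u = -2875 + 381t, v = 3335 - 442t for integer t.
u ≥ 0: smallest is -2875 mod 381 = 173 (at t = 8), with v = -201.

173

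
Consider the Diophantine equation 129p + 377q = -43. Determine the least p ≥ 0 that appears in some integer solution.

251

gcd(377, 129) = 1  (377 = 2*129 + 119, 129 = 1*119 + 10, 119 = 11*10 + 9, 10 = 1*9 + 1, 9 = 9*1).
1 divides -43, so solutions exist.
Back-substituting, 129*(38) + 377*(-13) = 1.
Scale by -43/1 = -43: (p₀, q₀) = (-1634, 559).
General solution: p = -1634 + 377t, q = 559 - 129t for integer t.
p ≥ 0: smallest is -1634 mod 377 = 251 (at t = 5), with q = -86.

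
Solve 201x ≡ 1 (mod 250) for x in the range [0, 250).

gcd(250, 201) = 1.
By Bézout, 201*(51) + 250*(-41) = 1.
So 201*51 ≡ 1 (mod 250), and 51 mod 250 = 51.

51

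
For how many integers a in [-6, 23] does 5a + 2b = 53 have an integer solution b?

15

gcd(5, 2):
  5 = 2·2 + 1
  2 = 2·1
so gcd(5, 2) = 1.
Back-substitute for Bézout coefficients:
  1 = 5 - 2·2
  ... = 5·(1) + 2·(-2)
Scale by 53: particular solution (53, -106); reduce a mod 2: (1, 24).
General solution: a = 1 + 2t, b = 24 - 5t for integer t.
-6 ≤ 1 + 2t ≤ 23 gives t ∈ [-3, 11], which is 15 values.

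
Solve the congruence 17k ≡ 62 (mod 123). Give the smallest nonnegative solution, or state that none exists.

gcd(123, 17) = 1  (123 = 7·17 + 4, 17 = 4·4 + 1, 4 = 4·1).
1 divides 62, so solutions exist.
Back-substituting, 17·(29) + 123·(-4) = 1.
So 17·(29) ≡ 1 (mod 123); multiply by 62: k ≡ 1798 (mod 123).
Smallest nonnegative: k = 1798 mod 123 = 76.

76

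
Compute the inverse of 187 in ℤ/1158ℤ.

gcd(1158, 187):
  1158 = 6×187 + 36
  187 = 5×36 + 7
  36 = 5×7 + 1
  7 = 7×1
so gcd(1158, 187) = 1.
Back-substitute for Bézout coefficients:
  1 = 36 - 5×7
  ... = 187×(-161) + 1158×(26)
So 187×-161 ≡ 1 (mod 1158), and -161 mod 1158 = 997.

997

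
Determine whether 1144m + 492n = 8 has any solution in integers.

yes

gcd(1144, 492) = 4  (1144 = 2·492 + 160, 492 = 3·160 + 12, 160 = 13·12 + 4, 12 = 3·4).
4 divides 8, so integer solutions exist.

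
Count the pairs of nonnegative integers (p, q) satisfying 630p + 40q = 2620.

1

gcd(630, 40) = 10  (630 = 15·40 + 30, 40 = 1·30 + 10, 30 = 3·10).
Back-substituting, 630·(-1) + 40·(16) = 10.
Scale by 262: one solution is (-262, 4192). Reduce p mod 4: (2, 34).
General: p = 2 + 4t, q = 34 - 63t.
p ≥ 0 ⇒ t ≥ 0; q ≥ 0 ⇒ t ≤ 0. So t ∈ [0, 0]: 1 solution.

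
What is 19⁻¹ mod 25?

4

gcd(25, 19) = 1.
By Bézout, 19·(4) + 25·(-3) = 1.
So 19·4 ≡ 1 (mod 25), and 4 mod 25 = 4.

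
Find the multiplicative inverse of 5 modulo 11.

gcd(11, 5) = 1  (11 = 2·5 + 1, 5 = 5·1).
Back-substituting, 5·(-2) + 11·(1) = 1.
So 5·-2 ≡ 1 (mod 11), and -2 mod 11 = 9.

9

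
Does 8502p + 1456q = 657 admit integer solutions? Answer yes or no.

gcd(8502, 1456):
  8502 = 5*1456 + 1222
  1456 = 1*1222 + 234
  1222 = 5*234 + 52
  234 = 4*52 + 26
  52 = 2*26
so gcd(8502, 1456) = 26.
26 does not divide 657 (remainder 7), so no integer solutions.

no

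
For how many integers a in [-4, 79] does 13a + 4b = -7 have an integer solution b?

gcd(13, 4):
  13 = 3·4 + 1
  4 = 4·1
so gcd(13, 4) = 1.
Back-substitute for Bézout coefficients:
  1 = 13 - 3·4
  ... = 13·(1) + 4·(-3)
Scale by -7: particular solution (-7, 21); reduce a mod 4: (1, -5).
General solution: a = 1 + 4t, b = -5 - 13t for integer t.
-4 ≤ 1 + 4t ≤ 79 gives t ∈ [-1, 19], which is 21 values.

21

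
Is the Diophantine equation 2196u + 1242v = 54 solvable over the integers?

gcd(2196, 1242):
  2196 = 1*1242 + 954
  1242 = 1*954 + 288
  954 = 3*288 + 90
  288 = 3*90 + 18
  90 = 5*18
so gcd(2196, 1242) = 18.
18 divides 54, so integer solutions exist.

yes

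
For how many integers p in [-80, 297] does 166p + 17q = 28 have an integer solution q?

gcd(166, 17) = 1.
By Bézout, 166*(4) + 17*(-39) = 1.
Particular solution: (10, -96).
General solution: p = 10 + 17t, q = -96 - 166t for integer t.
-80 ≤ 10 + 17t ≤ 297 gives t ∈ [-5, 16], which is 22 values.

22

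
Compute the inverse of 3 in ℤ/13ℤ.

9

gcd(13, 3) = 1.
By Bézout, 3×(-4) + 13×(1) = 1.
So 3×-4 ≡ 1 (mod 13), and -4 mod 13 = 9.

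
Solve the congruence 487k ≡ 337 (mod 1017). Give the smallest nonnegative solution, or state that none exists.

481

gcd(1017, 487) = 1  (1017 = 2·487 + 43, 487 = 11·43 + 14, 43 = 3·14 + 1, 14 = 14·1).
1 divides 337, so solutions exist.
Back-substituting, 487·(-71) + 1017·(34) = 1.
So 487·(-71) ≡ 1 (mod 1017); multiply by 337: k ≡ -23927 (mod 1017).
Smallest nonnegative: k = -23927 mod 1017 = 481.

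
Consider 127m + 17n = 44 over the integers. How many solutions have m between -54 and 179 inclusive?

gcd(127, 17) = 1.
By Bézout, 127·(-2) + 17·(15) = 1.
Particular solution: (14, -102).
General solution: m = 14 + 17t, n = -102 - 127t for integer t.
-54 ≤ 14 + 17t ≤ 179 gives t ∈ [-4, 9], which is 14 values.

14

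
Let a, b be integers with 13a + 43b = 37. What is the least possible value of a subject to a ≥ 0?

gcd(43, 13):
  43 = 3*13 + 4
  13 = 3*4 + 1
  4 = 4*1
so gcd(43, 13) = 1.
1 divides 37, so solutions exist.
Back-substitute for Bézout coefficients:
  1 = 13 - 3*4
  ... = 13*(10) + 43*(-3)
Scale by 37/1 = 37: (a₀, b₀) = (370, -111).
General solution: a = 370 + 43t, b = -111 - 13t for integer t.
a ≥ 0: smallest is 370 mod 43 = 26 (at t = -8), with b = -7.

26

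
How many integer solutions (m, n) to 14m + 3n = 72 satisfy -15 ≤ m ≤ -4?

4

gcd(14, 3) = 1  (14 = 4×3 + 2, 3 = 1×2 + 1, 2 = 2×1).
Back-substituting, 14×(-1) + 3×(5) = 1.
Scale by 72: particular solution (-72, 360); reduce m mod 3: (0, 24).
General solution: m = 0 + 3t, n = 24 - 14t for integer t.
-15 ≤ 0 + 3t ≤ -4 gives t ∈ [-5, -2], which is 4 values.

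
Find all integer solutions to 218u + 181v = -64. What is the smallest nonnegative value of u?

gcd(218, 181):
  218 = 1*181 + 37
  181 = 4*37 + 33
  37 = 1*33 + 4
  33 = 8*4 + 1
  4 = 4*1
so gcd(218, 181) = 1.
1 divides -64, so solutions exist.
Back-substitute for Bézout coefficients:
  1 = 33 - 8*4
  ... = 218*(-44) + 181*(53)
Scale by -64/1 = -64: (u₀, v₀) = (2816, -3392).
General solution: u = 2816 + 181t, v = -3392 - 218t for integer t.
u ≥ 0: smallest is 2816 mod 181 = 101 (at t = -15), with v = -122.

101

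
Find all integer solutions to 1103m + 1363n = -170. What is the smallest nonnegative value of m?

gcd(1363, 1103):
  1363 = 1·1103 + 260
  1103 = 4·260 + 63
  260 = 4·63 + 8
  63 = 7·8 + 7
  8 = 1·7 + 1
  7 = 7·1
so gcd(1363, 1103) = 1.
1 divides -170, so solutions exist.
Back-substitute for Bézout coefficients:
  1 = 8 - 1·7
  ... = 1103·(-173) + 1363·(140)
Scale by -170/1 = -170: (m₀, n₀) = (29410, -23800).
General solution: m = 29410 + 1363t, n = -23800 - 1103t for integer t.
m ≥ 0: smallest is 29410 mod 1363 = 787 (at t = -21), with n = -637.

787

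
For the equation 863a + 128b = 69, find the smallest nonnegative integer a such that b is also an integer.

gcd(863, 128) = 1  (863 = 6·128 + 95, 128 = 1·95 + 33, 95 = 2·33 + 29, 33 = 1·29 + 4, 29 = 7·4 + 1, 4 = 4·1).
1 divides 69, so solutions exist.
Back-substituting, 863·(31) + 128·(-209) = 1.
Scale by 69/1 = 69: (a₀, b₀) = (2139, -14421).
General solution: a = 2139 + 128t, b = -14421 - 863t for integer t.
a ≥ 0: smallest is 2139 mod 128 = 91 (at t = -16), with b = -613.

91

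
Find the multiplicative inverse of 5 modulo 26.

gcd(26, 5):
  26 = 5*5 + 1
  5 = 5*1
so gcd(26, 5) = 1.
Back-substitute for Bézout coefficients:
  1 = 26 - 5*5
  ... = 5*(-5) + 26*(1)
So 5*-5 ≡ 1 (mod 26), and -5 mod 26 = 21.

21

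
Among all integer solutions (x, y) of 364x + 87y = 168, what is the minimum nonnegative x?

gcd(364, 87) = 1.
1 divides 168, so solutions exist.
By Bézout, 364×(-38) + 87×(159) = 1.
Scale by 168/1 = 168: (x₀, y₀) = (-6384, 26712).
General solution: x = -6384 + 87t, y = 26712 - 364t for integer t.
x ≥ 0: smallest is -6384 mod 87 = 54 (at t = 74), with y = -224.

54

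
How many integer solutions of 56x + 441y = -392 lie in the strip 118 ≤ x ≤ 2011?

31

gcd(441, 56) = 7.
By Bézout, 56·(8) + 441·(-1) = 7.
Particular solution: (56, -8).
General solution: x = 56 + 63t, y = -8 - 8t for integer t.
118 ≤ 56 + 63t ≤ 2011 gives t ∈ [1, 31], which is 31 values.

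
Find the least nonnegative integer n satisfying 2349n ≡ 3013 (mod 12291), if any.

no solution

gcd(12291, 2349) = 3.
3 does not divide 3013, so the congruence has no solution.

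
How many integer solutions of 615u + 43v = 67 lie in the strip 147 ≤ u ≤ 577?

gcd(615, 43) = 1  (615 = 14×43 + 13, 43 = 3×13 + 4, 13 = 3×4 + 1, 4 = 4×1).
Back-substituting, 615×(10) + 43×(-143) = 1.
Scale by 67: particular solution (670, -9581); reduce u mod 43: (25, -356).
General solution: u = 25 + 43t, v = -356 - 615t for integer t.
147 ≤ 25 + 43t ≤ 577 gives t ∈ [3, 12], which is 10 values.

10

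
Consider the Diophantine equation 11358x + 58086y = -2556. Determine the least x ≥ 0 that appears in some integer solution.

gcd(58086, 11358):
  58086 = 5·11358 + 1296
  11358 = 8·1296 + 990
  1296 = 1·990 + 306
  990 = 3·306 + 72
  306 = 4·72 + 18
  72 = 4·18
so gcd(58086, 11358) = 18.
18 divides -2556, so solutions exist.
Back-substitute for Bézout coefficients:
  18 = 306 - 4·72
  ... = 11358·(-762) + 58086·(149)
Scale by -2556/18 = -142: (x₀, y₀) = (108204, -21158).
General solution: x = 108204 + 3227t, y = -21158 - 631t for integer t.
x ≥ 0: smallest is 108204 mod 3227 = 1713 (at t = -33), with y = -335.

1713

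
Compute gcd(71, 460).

1

gcd(460, 71):
  460 = 6*71 + 34
  71 = 2*34 + 3
  34 = 11*3 + 1
  3 = 3*1
so gcd(460, 71) = 1.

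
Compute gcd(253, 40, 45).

gcd(253, 40) = 1  (253 = 6×40 + 13, 40 = 3×13 + 1, 13 = 13×1).
gcd(1, 45) = 1.

1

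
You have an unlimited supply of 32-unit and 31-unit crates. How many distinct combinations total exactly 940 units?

1

Need nonnegative integers with 32j + 31k = 940.
gcd(32, 31) = 1, and 32·(1) + 31·(-1) = 1.
So (j₀, k₀) = (940, -940); general j = 940 + 31t, k = -940 - 32t.
j ≥ 0 ⇒ t ≥ -30; k ≥ 0 ⇒ t ≤ -30. That's 1 value of t.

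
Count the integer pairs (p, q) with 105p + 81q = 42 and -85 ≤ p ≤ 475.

20

gcd(105, 81):
  105 = 1×81 + 24
  81 = 3×24 + 9
  24 = 2×9 + 6
  9 = 1×6 + 3
  6 = 2×3
so gcd(105, 81) = 3.
Back-substitute for Bézout coefficients:
  3 = 9 - 1×6
  ... = 105×(-10) + 81×(13)
Scale by 14: particular solution (-140, 182); reduce p mod 27: (22, -28).
General solution: p = 22 + 27t, q = -28 - 35t for integer t.
-85 ≤ 22 + 27t ≤ 475 gives t ∈ [-3, 16], which is 20 values.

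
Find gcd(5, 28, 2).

gcd(28, 5) = 1.
gcd(1, 2) = 1.

1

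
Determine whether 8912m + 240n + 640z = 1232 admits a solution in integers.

yes

gcd(8912, 240) = 16.
gcd(16, 640) = 16.
16 divides 1232, so integer solutions exist.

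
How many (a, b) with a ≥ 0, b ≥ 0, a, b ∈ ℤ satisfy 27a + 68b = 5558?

3

gcd(68, 27):
  68 = 2×27 + 14
  27 = 1×14 + 13
  14 = 1×13 + 1
  13 = 13×1
so gcd(68, 27) = 1.
Back-substitute for Bézout coefficients:
  1 = 14 - 1×13
  ... = 27×(-5) + 68×(2)
Scale by 5558: one solution is (-27790, 11116). Reduce a mod 68: (22, 73).
General: a = 22 + 68t, b = 73 - 27t.
a ≥ 0 ⇒ t ≥ 0; b ≥ 0 ⇒ t ≤ 2. So t ∈ [0, 2]: 3 solutions.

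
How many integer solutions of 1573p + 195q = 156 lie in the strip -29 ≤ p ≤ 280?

20

gcd(1573, 195) = 13  (1573 = 8*195 + 13, 195 = 15*13).
Back-substituting, 1573*(1) + 195*(-8) = 13.
Scale by 12: particular solution (12, -96); reduce p mod 15: (12, -96).
General solution: p = 12 + 15t, q = -96 - 121t for integer t.
-29 ≤ 12 + 15t ≤ 280 gives t ∈ [-2, 17], which is 20 values.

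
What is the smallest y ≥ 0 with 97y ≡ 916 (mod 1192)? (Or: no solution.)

1140

gcd(1192, 97) = 1.
1 divides 916, so solutions exist.
By Bézout, 97×(553) + 1192×(-45) = 1.
So 97×(553) ≡ 1 (mod 1192); multiply by 916: y ≡ 506548 (mod 1192).
Smallest nonnegative: y = 506548 mod 1192 = 1140.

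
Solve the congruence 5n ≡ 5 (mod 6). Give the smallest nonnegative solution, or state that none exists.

1

gcd(6, 5) = 1.
1 divides 5, so solutions exist.
By Bézout, 5*(-1) + 6*(1) = 1.
So 5*(-1) ≡ 1 (mod 6); multiply by 5: n ≡ -5 (mod 6).
Smallest nonnegative: n = -5 mod 6 = 1.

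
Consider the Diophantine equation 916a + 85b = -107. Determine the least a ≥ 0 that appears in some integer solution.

28

gcd(916, 85):
  916 = 10·85 + 66
  85 = 1·66 + 19
  66 = 3·19 + 9
  19 = 2·9 + 1
  9 = 9·1
so gcd(916, 85) = 1.
1 divides -107, so solutions exist.
Back-substitute for Bézout coefficients:
  1 = 19 - 2·9
  ... = 916·(-9) + 85·(97)
Scale by -107/1 = -107: (a₀, b₀) = (963, -10379).
General solution: a = 963 + 85t, b = -10379 - 916t for integer t.
a ≥ 0: smallest is 963 mod 85 = 28 (at t = -11), with b = -303.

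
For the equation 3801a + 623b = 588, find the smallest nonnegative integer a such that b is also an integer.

39

gcd(3801, 623):
  3801 = 6·623 + 63
  623 = 9·63 + 56
  63 = 1·56 + 7
  56 = 8·7
so gcd(3801, 623) = 7.
7 divides 588, so solutions exist.
Back-substitute for Bézout coefficients:
  7 = 63 - 1·56
  ... = 3801·(10) + 623·(-61)
Scale by 588/7 = 84: (a₀, b₀) = (840, -5124).
General solution: a = 840 + 89t, b = -5124 - 543t for integer t.
a ≥ 0: smallest is 840 mod 89 = 39 (at t = -9), with b = -237.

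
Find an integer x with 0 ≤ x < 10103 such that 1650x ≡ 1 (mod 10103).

gcd(10103, 1650):
  10103 = 6×1650 + 203
  1650 = 8×203 + 26
  203 = 7×26 + 21
  26 = 1×21 + 5
  21 = 4×5 + 1
  5 = 5×1
so gcd(10103, 1650) = 1.
Back-substitute for Bézout coefficients:
  1 = 21 - 4×5
  ... = 1650×(-1941) + 10103×(317)
So 1650×-1941 ≡ 1 (mod 10103), and -1941 mod 10103 = 8162.

8162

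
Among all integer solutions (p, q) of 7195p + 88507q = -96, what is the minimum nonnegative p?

gcd(88507, 7195):
  88507 = 12*7195 + 2167
  7195 = 3*2167 + 694
  2167 = 3*694 + 85
  694 = 8*85 + 14
  85 = 6*14 + 1
  14 = 14*1
so gcd(88507, 7195) = 1.
1 divides -96, so solutions exist.
Back-substitute for Bézout coefficients:
  1 = 85 - 6*14
  ... = 7195*(-6249) + 88507*(508)
Scale by -96/1 = -96: (p₀, q₀) = (599904, -48768).
General solution: p = 599904 + 88507t, q = -48768 - 7195t for integer t.
p ≥ 0: smallest is 599904 mod 88507 = 68862 (at t = -6), with q = -5598.

68862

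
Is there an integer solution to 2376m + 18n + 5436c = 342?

gcd(2376, 18) = 18.
gcd(18, 5436) = 18.
18 divides 342, so integer solutions exist.

yes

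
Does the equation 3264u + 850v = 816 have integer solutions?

gcd(3264, 850) = 34  (3264 = 3*850 + 714, 850 = 1*714 + 136, 714 = 5*136 + 34, 136 = 4*34).
34 divides 816, so integer solutions exist.

yes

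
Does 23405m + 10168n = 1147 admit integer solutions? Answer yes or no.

gcd(23405, 10168):
  23405 = 2*10168 + 3069
  10168 = 3*3069 + 961
  3069 = 3*961 + 186
  961 = 5*186 + 31
  186 = 6*31
so gcd(23405, 10168) = 31.
31 divides 1147, so integer solutions exist.

yes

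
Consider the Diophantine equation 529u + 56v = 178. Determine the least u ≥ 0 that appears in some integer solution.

gcd(529, 56):
  529 = 9*56 + 25
  56 = 2*25 + 6
  25 = 4*6 + 1
  6 = 6*1
so gcd(529, 56) = 1.
1 divides 178, so solutions exist.
Back-substitute for Bézout coefficients:
  1 = 25 - 4*6
  ... = 529*(9) + 56*(-85)
Scale by 178/1 = 178: (u₀, v₀) = (1602, -15130).
General solution: u = 1602 + 56t, v = -15130 - 529t for integer t.
u ≥ 0: smallest is 1602 mod 56 = 34 (at t = -28), with v = -318.

34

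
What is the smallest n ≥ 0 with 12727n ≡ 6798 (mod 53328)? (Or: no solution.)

738

gcd(53328, 12727) = 11.
11 divides 6798, so solutions exist.
By Bézout, 12727×(-595) + 53328×(142) = 11.
So 12727×(-595) ≡ 11 (mod 53328); multiply by 618: n ≡ -367710 (mod 4848).
Smallest nonnegative: n = -367710 mod 4848 = 738.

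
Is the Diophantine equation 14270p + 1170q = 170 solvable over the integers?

yes

gcd(14270, 1170) = 10.
10 divides 170, so integer solutions exist.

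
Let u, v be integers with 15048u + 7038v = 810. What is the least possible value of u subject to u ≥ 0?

gcd(15048, 7038) = 18  (15048 = 2×7038 + 972, 7038 = 7×972 + 234, 972 = 4×234 + 36, 234 = 6×36 + 18, 36 = 2×18).
18 divides 810, so solutions exist.
Back-substituting, 15048×(-181) + 7038×(387) = 18.
Scale by 810/18 = 45: (u₀, v₀) = (-8145, 17415).
General solution: u = -8145 + 391t, v = 17415 - 836t for integer t.
u ≥ 0: smallest is -8145 mod 391 = 66 (at t = 21), with v = -141.

66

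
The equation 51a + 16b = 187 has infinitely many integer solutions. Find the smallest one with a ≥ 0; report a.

9

gcd(51, 16) = 1  (51 = 3×16 + 3, 16 = 5×3 + 1, 3 = 3×1).
1 divides 187, so solutions exist.
Back-substituting, 51×(-5) + 16×(16) = 1.
Scale by 187/1 = 187: (a₀, b₀) = (-935, 2992).
General solution: a = -935 + 16t, b = 2992 - 51t for integer t.
a ≥ 0: smallest is -935 mod 16 = 9 (at t = 59), with b = -17.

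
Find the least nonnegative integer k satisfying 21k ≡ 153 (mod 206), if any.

125

gcd(206, 21) = 1  (206 = 9*21 + 17, 21 = 1*17 + 4, 17 = 4*4 + 1, 4 = 4*1).
1 divides 153, so solutions exist.
Back-substituting, 21*(-49) + 206*(5) = 1.
So 21*(-49) ≡ 1 (mod 206); multiply by 153: k ≡ -7497 (mod 206).
Smallest nonnegative: k = -7497 mod 206 = 125.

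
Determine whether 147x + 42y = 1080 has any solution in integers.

gcd(147, 42) = 21  (147 = 3×42 + 21, 42 = 2×21).
21 does not divide 1080 (remainder 9), so no integer solutions.

no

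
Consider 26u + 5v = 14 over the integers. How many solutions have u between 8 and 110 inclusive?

21

gcd(26, 5) = 1  (26 = 5·5 + 1, 5 = 5·1).
Back-substituting, 26·(1) + 5·(-5) = 1.
Scale by 14: particular solution (14, -70); reduce u mod 5: (4, -18).
General solution: u = 4 + 5t, v = -18 - 26t for integer t.
8 ≤ 4 + 5t ≤ 110 gives t ∈ [1, 21], which is 21 values.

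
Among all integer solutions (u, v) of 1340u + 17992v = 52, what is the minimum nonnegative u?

3679

gcd(17992, 1340):
  17992 = 13×1340 + 572
  1340 = 2×572 + 196
  572 = 2×196 + 180
  196 = 1×180 + 16
  180 = 11×16 + 4
  16 = 4×4
so gcd(17992, 1340) = 4.
4 divides 52, so solutions exist.
Back-substitute for Bézout coefficients:
  4 = 180 - 11×16
  ... = 1340×(-1101) + 17992×(82)
Scale by 52/4 = 13: (u₀, v₀) = (-14313, 1066).
General solution: u = -14313 + 4498t, v = 1066 - 335t for integer t.
u ≥ 0: smallest is -14313 mod 4498 = 3679 (at t = 4), with v = -274.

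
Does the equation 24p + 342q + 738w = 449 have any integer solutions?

no

gcd(342, 24) = 6  (342 = 14·24 + 6, 24 = 4·6).
gcd(6, 738) = 6.
6 does not divide 449 (remainder 5), so no integer solutions.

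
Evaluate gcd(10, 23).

1

gcd(23, 10):
  23 = 2×10 + 3
  10 = 3×3 + 1
  3 = 3×1
so gcd(23, 10) = 1.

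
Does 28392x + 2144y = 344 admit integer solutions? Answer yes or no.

gcd(28392, 2144):
  28392 = 13·2144 + 520
  2144 = 4·520 + 64
  520 = 8·64 + 8
  64 = 8·8
so gcd(28392, 2144) = 8.
8 divides 344, so integer solutions exist.

yes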